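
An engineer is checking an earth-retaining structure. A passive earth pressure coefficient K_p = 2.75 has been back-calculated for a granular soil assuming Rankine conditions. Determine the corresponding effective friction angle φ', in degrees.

K_p = (1+sin φ)/(1−sin φ) ⇒ sin φ = (K_p − 1)/(K_p + 1) = 0.4667.
φ = arcsin(0.4667) = 27.82°.

27.8°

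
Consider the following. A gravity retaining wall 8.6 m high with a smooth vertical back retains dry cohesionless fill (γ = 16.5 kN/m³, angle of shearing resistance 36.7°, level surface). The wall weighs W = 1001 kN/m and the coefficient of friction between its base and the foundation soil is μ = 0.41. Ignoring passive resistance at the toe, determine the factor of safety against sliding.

2.67

K_a = tan²(45° − 36.7°/2) = 0.2519.
P_a = ½K_aγH² = 0.5×0.2519×16.5×8.6² = 153.7 kN/m, acting at H/3 = 2.867 m above the base.
FS_sliding = μW / P_a = 0.41×1001 / 153.7 = 2.671.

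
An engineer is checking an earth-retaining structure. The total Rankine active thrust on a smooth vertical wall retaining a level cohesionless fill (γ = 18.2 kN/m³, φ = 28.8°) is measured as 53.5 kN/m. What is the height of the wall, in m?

K_a = 0.3498. P_a = ½ K_a γ H² ⇒ H = √(2P_a/(K_a γ)).
H = √(2×53.5/(0.3498×18.2)) = 4.100 m.

4.10 m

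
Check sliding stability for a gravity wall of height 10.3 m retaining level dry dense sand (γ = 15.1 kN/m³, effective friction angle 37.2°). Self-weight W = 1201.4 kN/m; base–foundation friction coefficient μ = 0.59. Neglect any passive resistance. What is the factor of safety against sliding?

K_a = tan²(45° − 37.2°/2) = 0.2464.
P_a = ½K_aγH² = 0.5×0.2464×15.1×10.3² = 197.4 kN/m, acting at H/3 = 3.433 m above the base.
FS_sliding = μW / P_a = 0.59×1201.4 / 197.4 = 3.591.

3.59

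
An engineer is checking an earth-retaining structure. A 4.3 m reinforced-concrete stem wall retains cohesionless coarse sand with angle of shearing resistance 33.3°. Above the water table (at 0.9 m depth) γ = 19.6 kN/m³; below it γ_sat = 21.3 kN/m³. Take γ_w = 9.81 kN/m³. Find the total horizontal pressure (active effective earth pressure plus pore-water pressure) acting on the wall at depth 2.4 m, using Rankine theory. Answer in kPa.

K_a = (1 − sin φ)/(1 + sin φ) = 0.2911.
γ' = 21.3 − 9.81 = 11.49 kN/m³.
Effective vertical stress at 2.4 m: σ'_v = 19.6×0.9 + 11.49×1.50 = 34.88 kPa.
σ'_h = K_a σ'_v = 0.2911 × 34.88 = 10.15 kPa; u = γ_w × 1.50 = 14.71 kPa.
Total σ_h = 10.15 + 14.71 = 24.87 kPa.

24.9 kPa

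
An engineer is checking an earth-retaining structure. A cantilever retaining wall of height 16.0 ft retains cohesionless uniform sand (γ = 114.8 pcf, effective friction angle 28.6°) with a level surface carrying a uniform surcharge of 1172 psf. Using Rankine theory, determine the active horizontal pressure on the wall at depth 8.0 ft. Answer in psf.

K_a = (1 − sin φ)/(1 + sin φ) = 0.3525.
σ_v = γz + q = 114.8 × 8.0 + 1172 = 2090 psf.
σ_h = K_a σ_v = 0.3525 × 2090 = 737.0 psf.

737 psf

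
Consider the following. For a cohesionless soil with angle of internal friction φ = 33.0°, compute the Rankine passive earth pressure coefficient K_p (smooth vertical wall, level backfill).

3.39

K_p = (1 + sin φ)/(1 − sin φ) = tan²(45° + 33.0°/2) = 3.392.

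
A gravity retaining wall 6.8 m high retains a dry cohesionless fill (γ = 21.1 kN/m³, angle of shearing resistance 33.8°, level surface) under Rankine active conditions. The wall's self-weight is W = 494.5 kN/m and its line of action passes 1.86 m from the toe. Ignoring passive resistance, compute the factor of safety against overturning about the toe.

K_a = tan²(45° − 33.8°/2) = 0.2851.
P_a = ½K_aγH² = 0.5×0.2851×21.1×6.8² = 139.1 kN/m, acting at H/3 = 2.267 m above the base.
Overturning moment M_o = P_a × H/3 = 139.1 × 2.267 = 315.3.
Resisting moment M_r = W × 1.86 = 494.5 × 1.86 = 919.8.
FS_overturning = M_r/M_o = 919.8/315.3 = 2.918.

2.92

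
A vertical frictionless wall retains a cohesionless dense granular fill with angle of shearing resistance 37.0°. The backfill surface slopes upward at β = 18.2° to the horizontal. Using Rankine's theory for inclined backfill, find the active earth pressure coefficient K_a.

0.283

K_a = cos β · (cos β − √(cos²β − cos²φ)) / (cos β + √(cos²β − cos²φ)).
cos β = 0.9500, cos φ = 0.7986, √(cos²β − cos²φ) = 0.5144.
K_a = 0.9500 × (0.9500 − 0.5144)/(0.9500 + 0.5144) = 0.2825.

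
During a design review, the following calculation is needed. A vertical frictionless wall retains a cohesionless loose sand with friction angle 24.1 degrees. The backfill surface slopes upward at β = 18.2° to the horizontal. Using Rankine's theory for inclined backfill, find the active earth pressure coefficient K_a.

0.538

K_a = cos β · (cos β − √(cos²β − cos²φ)) / (cos β + √(cos²β − cos²φ)).
cos β = 0.9500, cos φ = 0.9128, √(cos²β − cos²φ) = 0.2630.
K_a = 0.9500 × (0.9500 − 0.2630)/(0.9500 + 0.2630) = 0.5380.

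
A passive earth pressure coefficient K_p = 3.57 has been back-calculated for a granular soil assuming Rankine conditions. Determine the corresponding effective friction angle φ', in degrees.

K_p = (1+sin φ)/(1−sin φ) ⇒ sin φ = (K_p − 1)/(K_p + 1) = 0.5624.
φ = arcsin(0.5624) = 34.22°.

34.2°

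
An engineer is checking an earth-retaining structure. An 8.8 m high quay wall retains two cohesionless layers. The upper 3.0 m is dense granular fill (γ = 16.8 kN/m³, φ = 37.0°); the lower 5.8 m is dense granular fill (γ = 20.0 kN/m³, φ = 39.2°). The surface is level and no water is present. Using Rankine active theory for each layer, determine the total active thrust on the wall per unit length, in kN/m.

K_a1 = tan²(45°−37.0°/2) = 0.2486; K_a2 = tan²(45°−39.2°/2) = 0.2255.
Layer 1: σ at base = K_a1 γ₁ h₁ = 12.53 kPa; P₁ = ½×12.53×3.0 = 18.79.
Layer 2: σ_v at top = γ₁h₁ = 50.40; σ_h top = K_a2×50.40 = 11.36; σ_h base = K_a2×(50.40+20.0×5.8) = 37.52.
P₂ = ½(11.36+37.52)×5.8 = 141.8. Total P_a = 18.79+141.8 = 160.5 kN/m.

161 kN/m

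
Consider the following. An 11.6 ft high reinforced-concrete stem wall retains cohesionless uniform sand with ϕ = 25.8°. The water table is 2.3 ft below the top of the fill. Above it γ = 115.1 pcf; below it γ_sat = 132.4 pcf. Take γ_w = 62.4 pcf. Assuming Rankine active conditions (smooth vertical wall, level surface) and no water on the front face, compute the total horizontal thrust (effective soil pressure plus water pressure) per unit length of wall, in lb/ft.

4980 lb/ft

K_a = tan²(45° − φ/2) = 0.3935.
γ' = 132.4 − 62.4 = 70.00 pcf. Depth below WT = 9.3 ft.
σ'_h at WT = K_a γ d_w = 104.2 psf; at base = 104.2 + K_a γ' × 9.3 = 360.3 psf.
P₁ (0–2.3 ft) = ½×104.2×2.3 = 119.8. P₂ (2.3–11.6 ft) = ½(104.2+360.3)×9.3 = 2160.
P_w = ½ γ_w h₂² = 0.5×62.4×9.3² = 2698. Total = 119.8+2160+2698 = 4978 lb/ft.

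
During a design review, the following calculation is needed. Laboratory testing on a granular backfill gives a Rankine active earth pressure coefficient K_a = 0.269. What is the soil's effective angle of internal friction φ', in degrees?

35.2°

K_a = tan²(45° − φ/2) ⇒ 45° − φ/2 = arctan(√0.269) = 27.41°.
φ = 2(45° − 27.41°) = 35.17°.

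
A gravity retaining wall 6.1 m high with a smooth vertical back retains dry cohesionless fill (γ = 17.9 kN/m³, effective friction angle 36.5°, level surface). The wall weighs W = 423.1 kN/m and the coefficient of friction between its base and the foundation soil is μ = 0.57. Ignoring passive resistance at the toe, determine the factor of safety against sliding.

2.85

K_a = tan²(45° − 36.5°/2) = 0.2541.
P_a = ½K_aγH² = 0.5×0.2541×17.9×6.1² = 84.61 kN/m, acting at H/3 = 2.033 m above the base.
FS_sliding = μW / P_a = 0.57×423.1 / 84.61 = 2.850.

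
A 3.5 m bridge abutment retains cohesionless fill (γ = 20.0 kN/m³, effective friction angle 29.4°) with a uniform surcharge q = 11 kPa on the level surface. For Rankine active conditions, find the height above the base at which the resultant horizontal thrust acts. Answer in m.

K_a = 0.3415.
Triangular part P₁ = ½K_aγH² = 41.83 at H/3 = 1.167 m; rectangular part P₂ = K_a q H = 13.15 at H/2 = 1.750 m.
ȳ = (P₁·1.167 + P₂·1.750)/(P₁+P₂) = 1.306 m.

1.31 m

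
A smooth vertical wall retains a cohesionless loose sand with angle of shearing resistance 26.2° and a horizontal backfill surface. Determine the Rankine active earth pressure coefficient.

K_a = (1 − sin φ)/(1 + sin φ) = (1 − sin 26.2°)/(1 + sin 26.2°) = 0.3874.

0.387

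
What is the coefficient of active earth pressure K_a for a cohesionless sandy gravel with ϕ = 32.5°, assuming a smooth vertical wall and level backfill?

0.301

K_a = (1 − sin φ)/(1 + sin φ) = (1 − sin 32.5°)/(1 + sin 32.5°) = 0.3010.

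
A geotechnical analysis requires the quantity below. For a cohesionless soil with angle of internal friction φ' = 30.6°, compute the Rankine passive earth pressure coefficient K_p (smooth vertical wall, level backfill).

K_p = (1 + sin φ)/(1 − sin φ) = tan²(45° + 30.6°/2) = 3.074.

3.07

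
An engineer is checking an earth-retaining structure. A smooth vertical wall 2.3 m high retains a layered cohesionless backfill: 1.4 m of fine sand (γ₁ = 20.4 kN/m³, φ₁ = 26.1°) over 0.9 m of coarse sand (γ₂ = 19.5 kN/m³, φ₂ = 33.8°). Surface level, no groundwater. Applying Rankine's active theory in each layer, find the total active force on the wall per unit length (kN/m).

17.4 kN/m

K_a1 = tan²(45°−26.1°/2) = 0.3889; K_a2 = tan²(45°−33.8°/2) = 0.2851.
Layer 1: σ at base = K_a1 γ₁ h₁ = 11.11 kPa; P₁ = ½×11.11×1.4 = 7.776.
Layer 2: σ_v at top = γ₁h₁ = 28.56; σ_h top = K_a2×28.56 = 8.143; σ_h base = K_a2×(28.56+19.5×0.9) = 13.15.
P₂ = ½(8.143+13.15)×0.9 = 9.580. Total P_a = 7.776+9.580 = 17.36 kN/m.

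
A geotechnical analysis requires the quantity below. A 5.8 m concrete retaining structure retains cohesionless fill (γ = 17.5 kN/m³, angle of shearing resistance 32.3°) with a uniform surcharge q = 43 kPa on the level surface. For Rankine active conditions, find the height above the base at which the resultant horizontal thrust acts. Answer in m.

K_a = 0.3035.
Triangular part P₁ = ½K_aγH² = 89.33 at H/3 = 1.933 m; rectangular part P₂ = K_a q H = 75.69 at H/2 = 2.900 m.
ȳ = (P₁·1.933 + P₂·2.900)/(P₁+P₂) = 2.377 m.

2.38 m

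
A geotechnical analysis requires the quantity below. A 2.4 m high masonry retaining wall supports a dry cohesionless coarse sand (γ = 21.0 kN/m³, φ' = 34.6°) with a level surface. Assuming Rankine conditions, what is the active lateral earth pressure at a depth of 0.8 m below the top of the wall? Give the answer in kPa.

4.63 kPa

K_a = (1 − sin φ)/(1 + sin φ) = 0.2756.
σ_h = K_a γ z = 0.2756 × 21.0 × 0.8 = 4.631 kPa.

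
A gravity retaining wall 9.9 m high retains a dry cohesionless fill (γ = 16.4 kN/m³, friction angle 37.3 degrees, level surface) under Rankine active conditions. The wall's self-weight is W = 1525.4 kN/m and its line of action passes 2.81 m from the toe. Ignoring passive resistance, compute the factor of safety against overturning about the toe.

6.59

K_a = tan²(45° − 37.3°/2) = 0.2453.
P_a = ½K_aγH² = 0.5×0.2453×16.4×9.9² = 197.2 kN/m, acting at H/3 = 3.300 m above the base.
Overturning moment M_o = P_a × H/3 = 197.2 × 3.300 = 650.7.
Resisting moment M_r = W × 2.81 = 1525.4 × 2.81 = 4286.
FS_overturning = M_r/M_o = 4286/650.7 = 6.588.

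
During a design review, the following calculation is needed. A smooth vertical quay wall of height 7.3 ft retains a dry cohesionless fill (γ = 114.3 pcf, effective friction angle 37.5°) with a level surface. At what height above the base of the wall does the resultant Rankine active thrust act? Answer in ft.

2.43 ft

K_a = 0.2432.
The pressure distribution is triangular, so the resultant acts at H/3 above the base = 7.3/3 = 2.433 ft.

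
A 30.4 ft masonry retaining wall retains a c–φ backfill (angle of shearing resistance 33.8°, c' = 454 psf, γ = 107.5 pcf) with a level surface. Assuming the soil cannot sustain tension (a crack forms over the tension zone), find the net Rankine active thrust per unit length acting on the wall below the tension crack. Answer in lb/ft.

3260 lb/ft

K_a = 0.2851; √K_a = 0.5340.
Tension-crack depth z_c = 2c/(γ√K_a) = 2×454/(107.5×0.5340) = 15.82 ft.
σ_a at base = K_a γ H − 2c√K_a = 0.2851×107.5×30.4 − 2×454×0.5340 = 446.9 psf.
P_a = ½ × 446.9 × (H − z_c) = 0.5×446.9×14.58 = 3258 lb/ft.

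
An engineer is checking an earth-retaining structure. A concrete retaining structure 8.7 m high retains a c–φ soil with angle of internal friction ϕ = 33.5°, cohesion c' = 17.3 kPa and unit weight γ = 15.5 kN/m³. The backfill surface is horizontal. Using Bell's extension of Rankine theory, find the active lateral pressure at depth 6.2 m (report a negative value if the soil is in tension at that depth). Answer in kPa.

9.15 kPa

K_a = (1 − sin φ)/(1 + sin φ) = 0.2887.
σ_a = K_a γ z − 2c√K_a = 0.2887×15.5×6.2 − 2×17.3×0.5373 = 9.154 kPa.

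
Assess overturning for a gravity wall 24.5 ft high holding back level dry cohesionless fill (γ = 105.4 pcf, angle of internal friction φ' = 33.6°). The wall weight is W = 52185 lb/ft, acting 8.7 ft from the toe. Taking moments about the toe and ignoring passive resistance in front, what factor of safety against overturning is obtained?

6.11

K_a = tan²(45° − 33.6°/2) = 0.2875.
P_a = ½K_aγH² = 0.5×0.2875×105.4×24.5² = 9095 lb/ft, acting at H/3 = 8.167 ft above the base.
Overturning moment M_o = P_a × H/3 = 9095 × 8.167 = 74270.
Resisting moment M_r = W × 8.7 = 52185 × 8.7 = 454000.
FS_overturning = M_r/M_o = 454000/74270 = 6.113.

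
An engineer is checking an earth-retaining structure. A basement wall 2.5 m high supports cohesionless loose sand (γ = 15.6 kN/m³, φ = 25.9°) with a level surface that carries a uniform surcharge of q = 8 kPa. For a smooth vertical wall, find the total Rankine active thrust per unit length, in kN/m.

26.9 kN/m

K_a = tan²(45° − φ/2) = 0.3920.
Soil triangle: ½ K_a γ H² = 0.5×0.3920×15.6×2.5² = 19.11 kN/m.
Surcharge rectangle: K_a q H = 0.3920×8×2.5 = 7.840 kN/m.
Total = 19.11 + 7.840 = 26.95 kN/m.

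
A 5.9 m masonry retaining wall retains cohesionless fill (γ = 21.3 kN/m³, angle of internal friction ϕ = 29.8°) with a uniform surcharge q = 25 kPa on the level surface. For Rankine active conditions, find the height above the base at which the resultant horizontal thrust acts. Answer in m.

K_a = 0.3360.
Triangular part P₁ = ½K_aγH² = 124.6 at H/3 = 1.967 m; rectangular part P₂ = K_a q H = 49.56 at H/2 = 2.950 m.
ȳ = (P₁·1.967 + P₂·2.950)/(P₁+P₂) = 2.247 m.

2.25 m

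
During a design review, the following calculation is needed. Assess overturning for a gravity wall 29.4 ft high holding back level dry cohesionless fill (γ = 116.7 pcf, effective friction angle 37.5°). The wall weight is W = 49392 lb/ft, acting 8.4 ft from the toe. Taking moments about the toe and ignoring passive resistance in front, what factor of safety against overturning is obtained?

K_a = tan²(45° − 37.5°/2) = 0.2432.
P_a = ½K_aγH² = 0.5×0.2432×116.7×29.4² = 12270 lb/ft, acting at H/3 = 9.800 ft above the base.
Overturning moment M_o = P_a × H/3 = 12270 × 9.800 = 120200.
Resisting moment M_r = W × 8.4 = 49392 × 8.4 = 414900.
FS_overturning = M_r/M_o = 414900/120200 = 3.452.

3.45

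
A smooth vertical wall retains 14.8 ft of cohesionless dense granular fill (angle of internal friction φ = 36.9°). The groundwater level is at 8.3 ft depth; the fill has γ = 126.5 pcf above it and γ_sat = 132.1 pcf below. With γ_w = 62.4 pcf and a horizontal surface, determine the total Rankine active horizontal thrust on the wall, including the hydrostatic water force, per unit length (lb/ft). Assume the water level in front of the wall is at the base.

K_a = tan²(45° − φ/2) = 0.2497.
γ' = 132.1 − 62.4 = 69.70 pcf. Depth below WT = 6.5 ft.
σ'_h at WT = K_a γ d_w = 262.1 psf; at base = 262.1 + K_a γ' × 6.5 = 375.3 psf.
P₁ (0–8.3 ft) = ½×262.1×8.3 = 1088. P₂ (8.3–14.8 ft) = ½(262.1+375.3)×6.5 = 2072.
P_w = ½ γ_w h₂² = 0.5×62.4×6.5² = 1318. Total = 1088+2072+1318 = 4478 lb/ft.

4480 lb/ft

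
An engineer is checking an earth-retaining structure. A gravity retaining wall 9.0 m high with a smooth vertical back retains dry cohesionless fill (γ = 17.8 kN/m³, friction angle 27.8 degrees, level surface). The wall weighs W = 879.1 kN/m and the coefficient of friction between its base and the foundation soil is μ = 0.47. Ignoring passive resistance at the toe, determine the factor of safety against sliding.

K_a = tan²(45° − 27.8°/2) = 0.3639.
P_a = ½K_aγH² = 0.5×0.3639×17.8×9.0² = 262.3 kN/m, acting at H/3 = 3.000 m above the base.
FS_sliding = μW / P_a = 0.47×879.1 / 262.3 = 1.575.

1.58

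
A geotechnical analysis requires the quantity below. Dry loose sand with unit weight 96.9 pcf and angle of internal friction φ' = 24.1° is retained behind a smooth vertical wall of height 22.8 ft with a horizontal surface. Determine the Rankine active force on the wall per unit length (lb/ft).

K_a = tan²(45° − φ/2) = 0.4201.
P_a = ½ K_a γ H² = 0.5 × 0.4201 × 96.9 × 22.8² = 10580 lb/ft.

10600 lb/ft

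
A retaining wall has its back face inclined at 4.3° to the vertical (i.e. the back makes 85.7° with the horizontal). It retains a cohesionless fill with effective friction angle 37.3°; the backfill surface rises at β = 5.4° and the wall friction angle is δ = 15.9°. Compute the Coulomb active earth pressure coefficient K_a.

0.270

K_a = sin²(α+φ) / [sin²α · sin(α−δ) · (1 + √{sin(φ+δ)sin(φ−β) / (sin(α−δ)sin(α+β))})²].
With α = 85.7°, φ = 37.3°, δ = 15.9°, β = 5.4°: K_a = 0.2698.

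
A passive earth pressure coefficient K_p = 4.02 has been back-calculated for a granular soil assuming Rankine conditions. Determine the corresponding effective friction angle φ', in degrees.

37.0°

K_p = (1+sin φ)/(1−sin φ) ⇒ sin φ = (K_p − 1)/(K_p + 1) = 0.6016.
φ = arcsin(0.6016) = 36.98°.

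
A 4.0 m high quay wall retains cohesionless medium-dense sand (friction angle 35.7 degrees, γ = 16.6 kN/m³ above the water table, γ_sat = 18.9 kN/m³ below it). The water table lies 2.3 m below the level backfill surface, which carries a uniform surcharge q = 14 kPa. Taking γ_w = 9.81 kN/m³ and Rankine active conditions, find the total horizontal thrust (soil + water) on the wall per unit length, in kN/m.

K_a = tan²(45° − φ/2) = 0.2630.
γ' = 18.9 − 9.81 = 9.090 kN/m³. h₂ = H − d_w = 1.7 m.
σ'_h: at surface K_a·q = 3.682; at WT K_a(q+γd_w) = 13.72; at base K_a(q+γd_w+γ'h₂) = 17.79 kPa.
P₁ = ½(3.682+13.72)×2.3 = 20.02; P₂ = ½(13.72+17.79)×1.7 = 26.78; P_w = ½γ_w h₂² = 14.18.
Total = 20.02+26.78+14.18 = 60.97 kN/m.

61.0 kN/m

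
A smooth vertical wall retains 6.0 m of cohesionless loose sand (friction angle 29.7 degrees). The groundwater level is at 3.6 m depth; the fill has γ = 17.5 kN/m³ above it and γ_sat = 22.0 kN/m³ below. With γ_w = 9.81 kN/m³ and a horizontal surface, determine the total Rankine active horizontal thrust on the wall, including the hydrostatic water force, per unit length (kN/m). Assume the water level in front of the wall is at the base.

129 kN/m

K_a = tan²(45° − φ/2) = 0.3374.
γ' = 22.0 − 9.81 = 12.19 kN/m³. Depth below WT = 2.4 m.
σ'_h at WT = K_a γ d_w = 21.26 kPa; at base = 21.26 + K_a γ' × 2.4 = 31.13 kPa.
P₁ (0–3.6 m) = ½×21.26×3.6 = 38.26. P₂ (3.6–6.0 m) = ½(21.26+31.13)×2.4 = 62.86.
P_w = ½ γ_w h₂² = 0.5×9.81×2.4² = 28.25. Total = 38.26+62.86+28.25 = 129.4 kN/m.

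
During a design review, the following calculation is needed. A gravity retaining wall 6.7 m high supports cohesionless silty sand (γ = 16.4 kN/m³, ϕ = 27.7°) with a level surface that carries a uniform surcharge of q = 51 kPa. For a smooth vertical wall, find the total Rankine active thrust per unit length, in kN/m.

K_a = tan²(45° − φ/2) = 0.3653.
Soil triangle: ½ K_a γ H² = 0.5×0.3653×16.4×6.7² = 134.5 kN/m.
Surcharge rectangle: K_a q H = 0.3653×51×6.7 = 124.8 kN/m.
Total = 134.5 + 124.8 = 259.3 kN/m.

259 kN/m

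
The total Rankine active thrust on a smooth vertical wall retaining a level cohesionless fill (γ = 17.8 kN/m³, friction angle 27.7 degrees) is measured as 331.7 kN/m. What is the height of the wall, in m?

10.1 m

K_a = 0.3653. P_a = ½ K_a γ H² ⇒ H = √(2P_a/(K_a γ)).
H = √(2×331.7/(0.3653×17.8)) = 10.10 m.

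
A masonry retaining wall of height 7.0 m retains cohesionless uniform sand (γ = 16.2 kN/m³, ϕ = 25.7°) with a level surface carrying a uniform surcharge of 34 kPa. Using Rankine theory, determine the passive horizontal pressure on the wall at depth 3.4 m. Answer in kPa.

K_p = (1 + sin φ)/(1 − sin φ) = 2.531.
σ_v = γz + q = 16.2 × 3.4 + 34 = 89.08 kPa.
σ_h = K_p σ_v = 2.531 × 89.08 = 225.5 kPa.

226 kPa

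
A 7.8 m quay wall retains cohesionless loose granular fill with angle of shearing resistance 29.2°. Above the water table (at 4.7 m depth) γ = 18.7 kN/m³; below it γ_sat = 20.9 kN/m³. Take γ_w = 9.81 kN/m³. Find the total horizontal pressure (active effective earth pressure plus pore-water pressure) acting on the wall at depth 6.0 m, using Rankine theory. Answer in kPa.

48.0 kPa

K_a = (1 − sin φ)/(1 + sin φ) = 0.3442.
γ' = 20.9 − 9.81 = 11.09 kN/m³.
Effective vertical stress at 6.0 m: σ'_v = 18.7×4.7 + 11.09×1.30 = 102.3 kPa.
σ'_h = K_a σ'_v = 0.3442 × 102.3 = 35.22 kPa; u = γ_w × 1.30 = 12.75 kPa.
Total σ_h = 35.22 + 12.75 = 47.97 kPa.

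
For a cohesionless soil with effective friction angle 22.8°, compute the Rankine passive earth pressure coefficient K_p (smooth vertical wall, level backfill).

K_p = (1 + sin φ)/(1 − sin φ) = tan²(45° + 22.8°/2) = 2.265.

2.27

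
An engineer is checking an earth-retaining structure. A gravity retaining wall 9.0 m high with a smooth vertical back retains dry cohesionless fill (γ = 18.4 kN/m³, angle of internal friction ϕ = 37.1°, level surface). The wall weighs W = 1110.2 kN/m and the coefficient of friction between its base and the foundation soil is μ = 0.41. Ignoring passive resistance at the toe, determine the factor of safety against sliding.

2.47

K_a = tan²(45° − 37.1°/2) = 0.2475.
P_a = ½K_aγH² = 0.5×0.2475×18.4×9.0² = 184.4 kN/m, acting at H/3 = 3.000 m above the base.
FS_sliding = μW / P_a = 0.41×1110.2 / 184.4 = 2.468.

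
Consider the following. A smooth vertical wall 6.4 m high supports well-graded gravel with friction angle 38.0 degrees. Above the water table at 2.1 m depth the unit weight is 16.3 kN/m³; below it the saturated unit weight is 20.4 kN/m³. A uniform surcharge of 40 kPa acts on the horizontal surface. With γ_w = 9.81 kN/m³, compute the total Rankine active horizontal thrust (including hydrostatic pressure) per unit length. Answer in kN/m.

218 kN/m

K_a = tan²(45° − φ/2) = 0.2379.
γ' = 20.4 − 9.81 = 10.59 kN/m³. h₂ = H − d_w = 4.3 m.
σ'_h: at surface K_a·q = 9.515; at WT K_a(q+γd_w) = 17.66; at base K_a(q+γd_w+γ'h₂) = 28.49 kPa.
P₁ = ½(9.515+17.66)×2.1 = 28.53; P₂ = ½(17.66+28.49)×4.3 = 99.22; P_w = ½γ_w h₂² = 90.69.
Total = 28.53+99.22+90.69 = 218.4 kN/m.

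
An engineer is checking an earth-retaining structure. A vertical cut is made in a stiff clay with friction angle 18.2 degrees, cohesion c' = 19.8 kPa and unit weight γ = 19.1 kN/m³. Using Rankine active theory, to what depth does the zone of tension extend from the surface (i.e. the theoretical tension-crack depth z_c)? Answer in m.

2.86 m

K_a = tan²(45° − 18.2°/2) = 0.5240; √K_a = 0.7239.
The active pressure is zero where K_a γ z = 2c√K_a, so z_c = 2c/(γ√K_a) = 2×19.8/(19.1×0.7239) = 2.864 m.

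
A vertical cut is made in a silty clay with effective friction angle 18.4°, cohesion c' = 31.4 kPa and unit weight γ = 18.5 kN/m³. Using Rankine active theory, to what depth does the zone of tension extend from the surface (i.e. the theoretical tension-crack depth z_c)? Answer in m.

4.71 m

K_a = tan²(45° − 18.4°/2) = 0.5202; √K_a = 0.7212.
The active pressure is zero where K_a γ z = 2c√K_a, so z_c = 2c/(γ√K_a) = 2×31.4/(18.5×0.7212) = 4.707 m.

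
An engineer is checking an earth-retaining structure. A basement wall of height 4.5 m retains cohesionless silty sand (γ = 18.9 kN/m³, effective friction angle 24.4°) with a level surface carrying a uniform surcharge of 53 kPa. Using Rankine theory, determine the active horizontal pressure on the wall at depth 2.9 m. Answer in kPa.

44.8 kPa

K_a = (1 − sin φ)/(1 + sin φ) = 0.4153.
σ_v = γz + q = 18.9 × 2.9 + 53 = 107.8 kPa.
σ_h = K_a σ_v = 0.4153 × 107.8 = 44.78 kPa.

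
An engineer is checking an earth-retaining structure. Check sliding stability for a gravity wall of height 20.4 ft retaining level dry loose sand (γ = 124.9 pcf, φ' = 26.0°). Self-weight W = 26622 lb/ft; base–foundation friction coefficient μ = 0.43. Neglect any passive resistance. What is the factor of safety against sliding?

K_a = tan²(45° − 26.0°/2) = 0.3905.
P_a = ½K_aγH² = 0.5×0.3905×124.9×20.4² = 10150 lb/ft, acting at H/3 = 6.800 ft above the base.
FS_sliding = μW / P_a = 0.43×26622 / 10150 = 1.128.

1.13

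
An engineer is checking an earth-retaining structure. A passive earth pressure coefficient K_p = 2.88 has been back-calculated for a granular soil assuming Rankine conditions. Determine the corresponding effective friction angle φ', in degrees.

K_p = (1+sin φ)/(1−sin φ) ⇒ sin φ = (K_p − 1)/(K_p + 1) = 0.4845.
φ = arcsin(0.4845) = 28.98°.

29.0°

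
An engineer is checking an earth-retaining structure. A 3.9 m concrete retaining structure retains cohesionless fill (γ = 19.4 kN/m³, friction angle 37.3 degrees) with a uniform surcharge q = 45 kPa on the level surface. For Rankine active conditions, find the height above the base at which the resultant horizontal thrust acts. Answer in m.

K_a = 0.2453.
Triangular part P₁ = ½K_aγH² = 36.20 at H/3 = 1.300 m; rectangular part P₂ = K_a q H = 43.06 at H/2 = 1.950 m.
ȳ = (P₁·1.300 + P₂·1.950)/(P₁+P₂) = 1.653 m.

1.65 m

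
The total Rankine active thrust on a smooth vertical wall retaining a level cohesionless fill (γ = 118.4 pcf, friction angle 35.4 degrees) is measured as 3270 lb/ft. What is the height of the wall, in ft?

K_a = 0.2664. P_a = ½ K_a γ H² ⇒ H = √(2P_a/(K_a γ)).
H = √(2×3270/(0.2664×118.4)) = 14.40 ft.

14.4 ft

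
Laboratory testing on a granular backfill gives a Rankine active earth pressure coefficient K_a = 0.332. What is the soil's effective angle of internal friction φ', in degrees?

30.1°

K_a = tan²(45° − φ/2) ⇒ 45° − φ/2 = arctan(√0.332) = 29.95°.
φ = 2(45° − 29.95°) = 30.10°.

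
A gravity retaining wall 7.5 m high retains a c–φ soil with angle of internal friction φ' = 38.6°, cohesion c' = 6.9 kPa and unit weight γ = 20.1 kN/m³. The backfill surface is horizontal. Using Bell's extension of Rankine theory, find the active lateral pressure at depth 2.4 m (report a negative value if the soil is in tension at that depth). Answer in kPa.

4.53 kPa

K_a = (1 − sin φ)/(1 + sin φ) = 0.2316.
σ_a = K_a γ z − 2c√K_a = 0.2316×20.1×2.4 − 2×6.9×0.4813 = 4.532 kPa.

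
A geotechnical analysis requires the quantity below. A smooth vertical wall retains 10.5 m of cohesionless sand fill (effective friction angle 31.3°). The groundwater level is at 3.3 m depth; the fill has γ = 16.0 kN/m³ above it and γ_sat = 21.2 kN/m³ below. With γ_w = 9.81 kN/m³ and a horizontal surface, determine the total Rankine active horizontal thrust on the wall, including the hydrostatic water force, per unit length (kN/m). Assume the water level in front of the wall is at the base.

K_a = tan²(45° − φ/2) = 0.3162.
γ' = 21.2 − 9.81 = 11.39 kN/m³. Depth below WT = 7.2 m.
σ'_h at WT = K_a γ d_w = 16.70 kPa; at base = 16.70 + K_a γ' × 7.2 = 42.63 kPa.
P₁ (0–3.3 m) = ½×16.70×3.3 = 27.55. P₂ (3.3–10.5 m) = ½(16.70+42.63)×7.2 = 213.6.
P_w = ½ γ_w h₂² = 0.5×9.81×7.2² = 254.3. Total = 27.55+213.6+254.3 = 495.4 kN/m.

495 kN/m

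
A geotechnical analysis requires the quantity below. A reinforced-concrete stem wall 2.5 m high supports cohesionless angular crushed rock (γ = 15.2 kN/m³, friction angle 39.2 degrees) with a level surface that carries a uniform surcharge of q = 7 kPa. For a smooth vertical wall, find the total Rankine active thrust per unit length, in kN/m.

14.7 kN/m

K_a = tan²(45° − φ/2) = 0.2255.
Soil triangle: ½ K_a γ H² = 0.5×0.2255×15.2×2.5² = 10.71 kN/m.
Surcharge rectangle: K_a q H = 0.2255×7×2.5 = 3.946 kN/m.
Total = 10.71 + 3.946 = 14.66 kN/m.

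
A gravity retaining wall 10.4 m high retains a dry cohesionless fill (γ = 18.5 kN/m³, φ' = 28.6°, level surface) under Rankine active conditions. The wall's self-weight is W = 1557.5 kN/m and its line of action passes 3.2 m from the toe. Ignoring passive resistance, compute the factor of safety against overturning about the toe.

K_a = tan²(45° − 28.6°/2) = 0.3525.
P_a = ½K_aγH² = 0.5×0.3525×18.5×10.4² = 352.7 kN/m, acting at H/3 = 3.467 m above the base.
Overturning moment M_o = P_a × H/3 = 352.7 × 3.467 = 1223.
Resisting moment M_r = W × 3.2 = 1557.5 × 3.2 = 4984.
FS_overturning = M_r/M_o = 4984/1223 = 4.076.

4.08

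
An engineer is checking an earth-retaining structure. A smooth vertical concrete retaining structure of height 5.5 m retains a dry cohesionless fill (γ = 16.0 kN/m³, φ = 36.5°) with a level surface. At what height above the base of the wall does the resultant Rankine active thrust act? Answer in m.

1.83 m

K_a = 0.2541.
The pressure distribution is triangular, so the resultant acts at H/3 above the base = 5.5/3 = 1.833 m.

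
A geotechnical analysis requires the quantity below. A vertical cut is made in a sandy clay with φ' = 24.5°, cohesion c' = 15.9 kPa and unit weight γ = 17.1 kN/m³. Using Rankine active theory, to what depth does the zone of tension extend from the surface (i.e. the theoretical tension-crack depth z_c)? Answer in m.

2.89 m

K_a = tan²(45° − 24.5°/2) = 0.4137; √K_a = 0.6432.
The active pressure is zero where K_a γ z = 2c√K_a, so z_c = 2c/(γ√K_a) = 2×15.9/(17.1×0.6432) = 2.891 m.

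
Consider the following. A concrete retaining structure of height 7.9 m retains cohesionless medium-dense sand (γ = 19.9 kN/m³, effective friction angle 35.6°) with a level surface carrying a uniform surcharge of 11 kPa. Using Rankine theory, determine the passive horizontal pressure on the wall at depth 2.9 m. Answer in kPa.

260 kPa

K_p = (1 + sin φ)/(1 − sin φ) = 3.786.
σ_v = γz + q = 19.9 × 2.9 + 11 = 68.71 kPa.
σ_h = K_p σ_v = 3.786 × 68.71 = 260.1 kPa.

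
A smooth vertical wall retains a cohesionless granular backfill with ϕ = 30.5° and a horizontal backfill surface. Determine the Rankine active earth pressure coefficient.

0.327

K_a = tan²(45° − φ/2) = tan²(29.75°) = 0.3267.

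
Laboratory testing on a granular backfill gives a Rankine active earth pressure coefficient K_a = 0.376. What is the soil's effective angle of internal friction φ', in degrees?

27.0°

K_a = tan²(45° − φ/2) ⇒ 45° − φ/2 = arctan(√0.376) = 31.52°.
φ = 2(45° − 31.52°) = 26.97°.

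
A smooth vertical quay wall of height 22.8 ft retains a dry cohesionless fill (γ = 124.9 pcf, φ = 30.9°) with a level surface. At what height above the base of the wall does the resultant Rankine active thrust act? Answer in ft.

7.60 ft

K_a = 0.3214.
The pressure distribution is triangular, so the resultant acts at H/3 above the base = 22.8/3 = 7.600 ft.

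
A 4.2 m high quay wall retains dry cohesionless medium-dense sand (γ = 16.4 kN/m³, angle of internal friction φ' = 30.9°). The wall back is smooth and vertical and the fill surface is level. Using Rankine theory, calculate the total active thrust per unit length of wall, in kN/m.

46.5 kN/m

K_a = tan²(45° − φ/2) = 0.3214.
P_a = ½ K_a γ H² = 0.5 × 0.3214 × 16.4 × 4.2² = 46.49 kN/m.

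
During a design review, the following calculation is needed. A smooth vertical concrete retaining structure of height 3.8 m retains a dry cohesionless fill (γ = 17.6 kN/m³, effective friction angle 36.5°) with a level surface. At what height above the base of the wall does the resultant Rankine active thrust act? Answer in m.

K_a = 0.2541.
The pressure distribution is triangular, so the resultant acts at H/3 above the base = 3.8/3 = 1.267 m.

1.27 m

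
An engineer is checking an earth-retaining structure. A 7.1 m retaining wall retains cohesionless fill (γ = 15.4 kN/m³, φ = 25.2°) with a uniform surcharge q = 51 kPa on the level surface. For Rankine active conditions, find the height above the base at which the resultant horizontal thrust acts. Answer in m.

K_a = 0.4027.
Triangular part P₁ = ½K_aγH² = 156.3 at H/3 = 2.367 m; rectangular part P₂ = K_a q H = 145.8 at H/2 = 3.550 m.
ȳ = (P₁·2.367 + P₂·3.550)/(P₁+P₂) = 2.938 m.

2.94 m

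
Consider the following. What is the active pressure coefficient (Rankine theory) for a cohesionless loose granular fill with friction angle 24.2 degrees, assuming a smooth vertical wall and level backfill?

K_a = tan²(45° − φ/2) = tan²(32.90°) = 0.4185.

0.419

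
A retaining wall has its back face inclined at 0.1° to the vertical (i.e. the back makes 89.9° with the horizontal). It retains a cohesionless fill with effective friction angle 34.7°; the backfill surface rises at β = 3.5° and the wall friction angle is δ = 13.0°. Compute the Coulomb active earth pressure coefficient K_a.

K_a = sin²(α+φ) / [sin²α · sin(α−δ) · (1 + √{sin(φ+δ)sin(φ−β) / (sin(α−δ)sin(α+β))})²].
With α = 89.9°, φ = 34.7°, δ = 13.0°, β = 3.5°: K_a = 0.2626.

0.263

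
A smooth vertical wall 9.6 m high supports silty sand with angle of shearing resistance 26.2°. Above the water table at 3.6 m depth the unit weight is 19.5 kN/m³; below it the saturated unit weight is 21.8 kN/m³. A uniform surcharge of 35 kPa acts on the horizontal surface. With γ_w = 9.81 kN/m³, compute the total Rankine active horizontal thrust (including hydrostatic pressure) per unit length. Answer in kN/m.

603 kN/m

K_a = tan²(45° − φ/2) = 0.3874.
γ' = 21.8 − 9.81 = 11.99 kN/m³. h₂ = H − d_w = 6.0 m.
σ'_h: at surface K_a·q = 13.56; at WT K_a(q+γd_w) = 40.76; at base K_a(q+γd_w+γ'h₂) = 68.63 kPa.
P₁ = ½(13.56+40.76)×3.6 = 97.77; P₂ = ½(40.76+68.63)×6.0 = 328.2; P_w = ½γ_w h₂² = 176.6.
Total = 97.77+328.2+176.6 = 602.5 kN/m.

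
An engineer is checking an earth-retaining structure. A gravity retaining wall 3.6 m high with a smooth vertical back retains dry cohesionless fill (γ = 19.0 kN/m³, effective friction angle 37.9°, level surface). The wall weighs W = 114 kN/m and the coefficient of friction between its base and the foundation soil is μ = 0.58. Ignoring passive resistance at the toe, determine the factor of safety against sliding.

K_a = tan²(45° − 37.9°/2) = 0.2389.
P_a = ½K_aγH² = 0.5×0.2389×19.0×3.6² = 29.42 kN/m, acting at H/3 = 1.200 m above the base.
FS_sliding = μW / P_a = 0.58×114 / 29.42 = 2.248.

2.25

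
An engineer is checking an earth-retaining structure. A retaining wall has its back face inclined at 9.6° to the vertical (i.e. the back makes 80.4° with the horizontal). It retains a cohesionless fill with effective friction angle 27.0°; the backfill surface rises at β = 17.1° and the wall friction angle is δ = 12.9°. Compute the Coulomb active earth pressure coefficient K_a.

0.559

K_a = sin²(α+φ) / [sin²α · sin(α−δ) · (1 + √{sin(φ+δ)sin(φ−β) / (sin(α−δ)sin(α+β))})²].
With α = 80.4°, φ = 27.0°, δ = 12.9°, β = 17.1°: K_a = 0.5588.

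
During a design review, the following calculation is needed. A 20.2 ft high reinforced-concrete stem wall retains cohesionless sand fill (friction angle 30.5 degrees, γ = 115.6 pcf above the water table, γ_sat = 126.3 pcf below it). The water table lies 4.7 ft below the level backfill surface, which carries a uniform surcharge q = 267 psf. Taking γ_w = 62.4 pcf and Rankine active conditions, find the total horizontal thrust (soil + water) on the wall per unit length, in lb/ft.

14900 lb/ft

K_a = tan²(45° − φ/2) = 0.3267.
γ' = 126.3 − 62.4 = 63.90 pcf. h₂ = H − d_w = 15.5 ft.
σ'_h: at surface K_a·q = 87.22; at WT K_a(q+γd_w) = 264.7; at base K_a(q+γd_w+γ'h₂) = 588.3 psf.
P₁ = ½(87.22+264.7)×4.7 = 827.0; P₂ = ½(264.7+588.3)×15.5 = 6610; P_w = ½γ_w h₂² = 7496.
Total = 827.0+6610+7496 = 14930 lb/ft.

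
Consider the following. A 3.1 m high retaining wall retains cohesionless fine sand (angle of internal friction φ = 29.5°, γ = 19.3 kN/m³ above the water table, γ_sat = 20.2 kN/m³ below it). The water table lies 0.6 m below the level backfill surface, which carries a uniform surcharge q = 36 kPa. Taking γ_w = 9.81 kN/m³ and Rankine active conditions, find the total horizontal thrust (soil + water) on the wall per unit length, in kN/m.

K_a = tan²(45° − φ/2) = 0.3401.
γ' = 20.2 − 9.81 = 10.39 kN/m³. h₂ = H − d_w = 2.5 m.
σ'_h: at surface K_a·q = 12.24; at WT K_a(q+γd_w) = 16.18; at base K_a(q+γd_w+γ'h₂) = 25.02 kPa.
P₁ = ½(12.24+16.18)×0.6 = 8.528; P₂ = ½(16.18+25.02)×2.5 = 51.50; P_w = ½γ_w h₂² = 30.66.
Total = 8.528+51.50+30.66 = 90.68 kN/m.

90.7 kN/m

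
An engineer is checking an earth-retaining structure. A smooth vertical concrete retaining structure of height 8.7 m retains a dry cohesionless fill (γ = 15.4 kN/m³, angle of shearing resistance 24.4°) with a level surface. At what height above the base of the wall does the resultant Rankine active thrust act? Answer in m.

2.90 m

K_a = 0.4153.
The pressure distribution is triangular, so the resultant acts at H/3 above the base = 8.7/3 = 2.900 m.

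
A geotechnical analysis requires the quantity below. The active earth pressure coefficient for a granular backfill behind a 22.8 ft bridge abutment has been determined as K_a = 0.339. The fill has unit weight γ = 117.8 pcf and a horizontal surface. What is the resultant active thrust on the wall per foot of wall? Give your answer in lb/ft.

P = ½ K_a γ H² = 0.5 × 0.339 × 117.8 × 22.8² = 10380 lb/ft.

10400 lb/ft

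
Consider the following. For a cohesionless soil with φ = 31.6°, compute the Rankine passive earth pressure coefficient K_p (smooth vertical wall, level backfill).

K_p = (1 + sin φ)/(1 − sin φ) = tan²(45° + 31.6°/2) = 3.202.

3.20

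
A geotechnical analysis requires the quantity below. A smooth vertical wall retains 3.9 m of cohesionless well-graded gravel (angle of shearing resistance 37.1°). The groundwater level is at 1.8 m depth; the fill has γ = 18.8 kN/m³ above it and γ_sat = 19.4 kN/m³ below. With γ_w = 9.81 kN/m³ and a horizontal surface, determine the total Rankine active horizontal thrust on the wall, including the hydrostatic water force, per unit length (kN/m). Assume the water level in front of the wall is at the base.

52.0 kN/m

K_a = tan²(45° − φ/2) = 0.2475.
γ' = 19.4 − 9.81 = 9.590 kN/m³. Depth below WT = 2.1 m.
σ'_h at WT = K_a γ d_w = 8.375 kPa; at base = 8.375 + K_a γ' × 2.1 = 13.36 kPa.
P₁ (0–1.8 m) = ½×8.375×1.8 = 7.538. P₂ (1.8–3.9 m) = ½(8.375+13.36)×2.1 = 22.82.
P_w = ½ γ_w h₂² = 0.5×9.81×2.1² = 21.63. Total = 7.538+22.82+21.63 = 51.99 kN/m.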